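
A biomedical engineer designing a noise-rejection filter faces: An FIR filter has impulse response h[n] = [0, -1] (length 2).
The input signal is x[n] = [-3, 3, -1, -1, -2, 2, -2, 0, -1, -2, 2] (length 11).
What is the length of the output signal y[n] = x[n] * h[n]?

For linear convolution, the output length is:
len(y) = len(x) + len(h) - 1 = 11 + 2 - 1 = 12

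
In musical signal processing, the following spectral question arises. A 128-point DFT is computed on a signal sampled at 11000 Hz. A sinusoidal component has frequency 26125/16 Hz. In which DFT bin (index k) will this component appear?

DFT frequency resolution = f_s/N = 11000/128 = 1375/16 Hz
Bin index k = f_signal / resolution = 26125/16 / 1375/16 = 19
The signal frequency 26125/16 Hz falls in DFT bin k = 19.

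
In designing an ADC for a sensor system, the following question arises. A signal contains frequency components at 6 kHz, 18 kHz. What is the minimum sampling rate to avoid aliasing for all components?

The highest frequency component is f_max = 18 kHz.
Nyquist rate = 2 * f_max = 2 * 18 kHz = 36 kHz.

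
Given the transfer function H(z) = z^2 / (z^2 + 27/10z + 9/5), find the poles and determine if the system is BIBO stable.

Poles are roots of the denominator: z^2 + 27/10z + 9/5 = 0.
Quadratic formula: z = [-(27/10) +/- sqrt((27/10)^2 - 4*(9/5))] / 2
Discriminant = 729/100 - 36/5 = 9/100; sqrt = 3/10.
z = (-27/10 +/- 3/10) / 2 => z = -6/5 or z = -3/2.
|p1| = 3/2, |p2| = 6/5.
For BIBO stability, all poles must lie inside the unit circle (|p| < 1).
System is UNSTABLE since at least one |p| >= 1.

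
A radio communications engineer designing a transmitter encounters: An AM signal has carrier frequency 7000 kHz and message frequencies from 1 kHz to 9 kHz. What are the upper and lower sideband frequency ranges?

Upper sideband (USB) = fc + [fm_low, fm_high] = 7000 + [1, 9] = [7001, 7009] kHz
Lower sideband (LSB) = fc - [fm_high, fm_low] = 7000 - [9, 1] = [6991, 6999] kHz
Total occupied spectrum: 6991 kHz to 7009 kHz (plus carrier at 7000 kHz)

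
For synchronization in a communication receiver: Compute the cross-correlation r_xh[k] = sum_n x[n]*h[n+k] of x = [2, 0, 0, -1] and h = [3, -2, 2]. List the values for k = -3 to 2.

Both sequences indexed from 0 and zero outside their support.
Lags with overlap: k = -3 to 2.
  r_xh[-3] = x[3]*h[0] = -3
  r_xh[-2] = x[2]*h[0] + x[3]*h[1] = 2
  r_xh[-1] = x[1]*h[0] + x[2]*h[1] + x[3]*h[2] = -2
  r_xh[0] = x[0]*h[0] + x[1]*h[1] + x[2]*h[2] = 6
  r_xh[1] = x[0]*h[1] + x[1]*h[2] = -4
  r_xh[2] = x[0]*h[2] = 4
r_xh = [-3, 2, -2, 6, -4, 4] (for k = -3, ..., 2)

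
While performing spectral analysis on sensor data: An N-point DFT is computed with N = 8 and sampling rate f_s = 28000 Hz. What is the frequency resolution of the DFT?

DFT frequency resolution = f_s / N
= 28000 / 8 = 3500 Hz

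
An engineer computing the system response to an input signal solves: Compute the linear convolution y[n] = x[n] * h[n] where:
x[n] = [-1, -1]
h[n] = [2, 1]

y[n] = sum_k x[k]*h[n-k]. Output length = len(x) + len(h) - 1 = 2 + 2 - 1 = 3.
y[0] = -1*2 = -2
y[1] = -1*2 + -1*1 = -3
y[2] = -1*1 = -1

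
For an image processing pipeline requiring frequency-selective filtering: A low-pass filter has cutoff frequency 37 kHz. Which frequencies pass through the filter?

A low-pass filter passes all frequencies below the cutoff frequency 37 kHz and attenuates higher frequencies.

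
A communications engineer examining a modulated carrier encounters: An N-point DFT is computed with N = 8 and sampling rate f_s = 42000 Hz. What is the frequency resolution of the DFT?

DFT frequency resolution = f_s / N
= 42000 / 8 = 5250 Hz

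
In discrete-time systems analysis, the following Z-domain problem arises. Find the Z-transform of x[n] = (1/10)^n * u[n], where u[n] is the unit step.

The Z-transform of a^n * u[n] is z/(z-a) for |z| > |a|.
Here a = 1/10, so X(z) = z/(z - (1/10)) = 10z/(10z - 1)
ROC: |z| > 1/10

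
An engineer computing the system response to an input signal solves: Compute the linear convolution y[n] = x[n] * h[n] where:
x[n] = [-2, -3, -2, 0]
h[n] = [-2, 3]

y[n] = sum_k x[k]*h[n-k]. Output length = len(x) + len(h) - 1 = 4 + 2 - 1 = 5.
y[0] = -2*-2 = 4
y[1] = -3*-2 + -2*3 = 0
y[2] = -2*-2 + -3*3 = -5
y[3] = 0*-2 + -2*3 = -6
y[4] = 0*3 = 0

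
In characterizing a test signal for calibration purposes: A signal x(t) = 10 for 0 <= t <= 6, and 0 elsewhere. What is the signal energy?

Energy = integral of |x(t)|^2 dt over the signal duration
= 10^2 * 6 = 100 * 6 = 600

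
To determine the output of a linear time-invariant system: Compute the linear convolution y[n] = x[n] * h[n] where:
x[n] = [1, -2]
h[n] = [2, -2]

y[n] = sum_k x[k]*h[n-k]. Output length = len(x) + len(h) - 1 = 2 + 2 - 1 = 3.
y[0] = 1*2 = 2
y[1] = -2*2 + 1*-2 = -6
y[2] = -2*-2 = 4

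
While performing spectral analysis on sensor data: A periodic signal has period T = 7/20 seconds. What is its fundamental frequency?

The fundamental frequency is the reciprocal of the period.
f = 1/T = 1/(7/20) = 20/7 Hz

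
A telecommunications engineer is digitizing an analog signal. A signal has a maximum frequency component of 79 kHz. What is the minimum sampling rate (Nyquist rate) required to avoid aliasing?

By the Nyquist-Shannon sampling theorem,
the minimum sampling rate (Nyquist rate) must be at least 2 * f_max.
Nyquist rate = 2 * 79 kHz = 158 kHz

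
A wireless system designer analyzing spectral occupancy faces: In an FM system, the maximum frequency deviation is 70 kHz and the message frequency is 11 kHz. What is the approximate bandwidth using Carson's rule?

Carson's rule: BW = 2*(delta_f + f_m)
= 2*(70 + 11) kHz = 162 kHz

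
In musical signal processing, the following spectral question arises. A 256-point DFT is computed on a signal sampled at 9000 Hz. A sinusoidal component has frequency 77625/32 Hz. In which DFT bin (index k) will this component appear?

DFT frequency resolution = f_s/N = 9000/256 = 1125/32 Hz
Bin index k = f_signal / resolution = 77625/32 / 1125/32 = 69
The signal frequency 77625/32 Hz falls in DFT bin k = 69.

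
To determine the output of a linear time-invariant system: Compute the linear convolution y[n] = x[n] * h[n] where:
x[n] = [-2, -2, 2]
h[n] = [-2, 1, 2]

y[n] = sum_k x[k]*h[n-k]. Output length = len(x) + len(h) - 1 = 3 + 3 - 1 = 5.
y[0] = -2*-2 = 4
y[1] = -2*-2 + -2*1 = 2
y[2] = 2*-2 + -2*1 + -2*2 = -10
y[3] = 2*1 + -2*2 = -2
y[4] = 2*2 = 4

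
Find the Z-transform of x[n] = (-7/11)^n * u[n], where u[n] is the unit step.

The Z-transform of a^n * u[n] is z/(z-a) for |z| > |a|.
Here a = -7/11, so X(z) = z/(z - (-7/11)) = 11z/(11z + 7)
ROC: |z| > 7/11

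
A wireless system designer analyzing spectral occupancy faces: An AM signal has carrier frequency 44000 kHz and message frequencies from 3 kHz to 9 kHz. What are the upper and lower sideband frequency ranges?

Upper sideband (USB) = fc + [fm_low, fm_high] = 44000 + [3, 9] = [44003, 44009] kHz
Lower sideband (LSB) = fc - [fm_high, fm_low] = 44000 - [9, 3] = [43991, 43997] kHz
Total occupied spectrum: 43991 kHz to 44009 kHz (plus carrier at 44000 kHz)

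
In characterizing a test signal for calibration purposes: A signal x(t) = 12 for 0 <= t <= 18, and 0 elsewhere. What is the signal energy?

Energy = integral of |x(t)|^2 dt over the signal duration
= 12^2 * 18 = 144 * 18 = 2592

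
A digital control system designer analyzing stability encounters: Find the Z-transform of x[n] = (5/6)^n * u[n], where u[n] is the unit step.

The Z-transform of a^n * u[n] is z/(z-a) for |z| > |a|.
Here a = 5/6, so X(z) = z/(z - (5/6)) = 6z/(6z - 5)
ROC: |z| > 5/6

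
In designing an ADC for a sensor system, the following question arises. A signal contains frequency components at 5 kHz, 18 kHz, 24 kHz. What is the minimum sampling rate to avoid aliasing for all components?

The highest frequency component is f_max = 24 kHz.
Nyquist rate = 2 * f_max = 2 * 24 kHz = 48 kHz.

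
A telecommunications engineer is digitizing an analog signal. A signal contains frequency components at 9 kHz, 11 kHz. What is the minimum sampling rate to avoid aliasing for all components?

The highest frequency component is f_max = 11 kHz.
Nyquist rate = 2 * f_max = 2 * 11 kHz = 22 kHz.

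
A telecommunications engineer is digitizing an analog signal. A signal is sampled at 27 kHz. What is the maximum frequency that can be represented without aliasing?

The maximum frequency that can be represented without aliasing
is the Nyquist frequency: f_max = f_s / 2 = 27 kHz / 2 = 27/2 kHz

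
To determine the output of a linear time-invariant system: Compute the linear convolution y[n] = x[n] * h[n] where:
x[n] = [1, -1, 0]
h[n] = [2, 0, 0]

y[n] = sum_k x[k]*h[n-k]. Output length = len(x) + len(h) - 1 = 3 + 3 - 1 = 5.
y[0] = 1*2 = 2
y[1] = -1*2 + 1*0 = -2
y[2] = 0*2 + -1*0 + 1*0 = 0
y[3] = 0*0 + -1*0 = 0
y[4] = 0*0 = 0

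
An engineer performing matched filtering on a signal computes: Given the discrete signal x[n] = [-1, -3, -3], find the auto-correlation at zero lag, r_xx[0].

The auto-correlation at zero lag r_xx[0] equals the signal energy.
r_xx[0] = sum of x[n]^2 = (-1)^2 + (-3)^2 + (-3)^2
= 1 + 9 + 9 = 19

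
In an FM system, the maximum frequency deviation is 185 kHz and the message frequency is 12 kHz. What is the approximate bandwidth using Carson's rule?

Carson's rule: BW = 2*(delta_f + f_m)
= 2*(185 + 12) kHz = 394 kHz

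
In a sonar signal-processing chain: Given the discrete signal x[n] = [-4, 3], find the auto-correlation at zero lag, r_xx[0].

The auto-correlation at zero lag r_xx[0] equals the signal energy.
r_xx[0] = sum of x[n]^2 = (-4)^2 + 3^2
= 16 + 9 = 25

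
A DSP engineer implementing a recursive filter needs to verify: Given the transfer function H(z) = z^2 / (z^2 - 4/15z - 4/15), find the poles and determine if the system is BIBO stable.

Poles are roots of the denominator: z^2 - 4/15z - 4/15 = 0.
Quadratic formula: z = [-(-4/15) +/- sqrt((-4/15)^2 - 4*(-4/15))] / 2
Discriminant = 16/225 + 16/15 = 256/225; sqrt = 16/15.
z = (4/15 +/- 16/15) / 2 => z = 2/3 or z = -2/5.
|p1| = 2/3, |p2| = 2/5.
For BIBO stability, all poles must lie inside the unit circle (|p| < 1).
System is STABLE since both |p| < 1.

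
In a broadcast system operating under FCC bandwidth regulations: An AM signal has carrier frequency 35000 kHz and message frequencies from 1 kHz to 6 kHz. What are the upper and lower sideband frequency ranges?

Upper sideband (USB) = fc + [fm_low, fm_high] = 35000 + [1, 6] = [35001, 35006] kHz
Lower sideband (LSB) = fc - [fm_high, fm_low] = 35000 - [6, 1] = [34994, 34999] kHz
Total occupied spectrum: 34994 kHz to 35006 kHz (plus carrier at 35000 kHz)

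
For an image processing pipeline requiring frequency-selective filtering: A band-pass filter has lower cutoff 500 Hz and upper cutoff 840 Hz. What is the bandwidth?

Bandwidth = f_high - f_low
= 840 Hz - 500 Hz = 340 Hz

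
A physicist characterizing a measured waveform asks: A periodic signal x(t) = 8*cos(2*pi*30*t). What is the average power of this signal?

Average power of A*cos(wt) is A^2/2.
P = 8^2 / 2 = 64/2 = 32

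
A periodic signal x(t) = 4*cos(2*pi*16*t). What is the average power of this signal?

Average power of A*cos(wt) is A^2/2.
P = 4^2 / 2 = 16/2 = 8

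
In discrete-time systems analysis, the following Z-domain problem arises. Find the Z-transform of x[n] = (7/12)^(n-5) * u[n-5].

Time-shifting property: if X(z) = Z{x[n]}, then Z{x[n-d]} = z^(-d) * X(z)
X(z) = z/(z - 7/12) for x[n] = (7/12)^n * u[n]
Z{x[n-5]} = z^(-5) * z/(z - 7/12) = z^(-4)/(z - 7/12)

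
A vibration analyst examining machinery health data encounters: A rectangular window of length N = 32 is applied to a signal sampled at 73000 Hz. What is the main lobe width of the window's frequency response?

For a rectangular window of length N,
the main lobe width in frequency is 2*f_s/N.
= 2*73000/32 = 9125/2 Hz
This determines the minimum frequency separation for resolving two sinusoids.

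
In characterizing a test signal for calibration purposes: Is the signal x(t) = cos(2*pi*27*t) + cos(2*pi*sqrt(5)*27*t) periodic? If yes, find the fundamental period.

f1 = 27 Hz, f2 = 27*sqrt(5) Hz
Ratio f2/f1 = sqrt(5), which is irrational.
Since the frequency ratio is irrational, no common period exists.
The signal is not periodic.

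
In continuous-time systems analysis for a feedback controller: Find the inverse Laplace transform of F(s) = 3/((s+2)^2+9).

Standard pair: w/((s+a)^2+w^2) <-> e^(-at)*sin(wt)*u(t)
With a=2, w=3: f(t) = e^(-2t)*sin(3t)*u(t)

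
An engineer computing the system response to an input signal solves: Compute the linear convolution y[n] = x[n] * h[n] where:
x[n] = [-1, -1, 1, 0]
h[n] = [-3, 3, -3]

y[n] = sum_k x[k]*h[n-k]. Output length = len(x) + len(h) - 1 = 4 + 3 - 1 = 6.
y[0] = -1*-3 = 3
y[1] = -1*-3 + -1*3 = 0
y[2] = 1*-3 + -1*3 + -1*-3 = -3
y[3] = 0*-3 + 1*3 + -1*-3 = 6
y[4] = 0*3 + 1*-3 = -3
y[5] = 0*-3 = 0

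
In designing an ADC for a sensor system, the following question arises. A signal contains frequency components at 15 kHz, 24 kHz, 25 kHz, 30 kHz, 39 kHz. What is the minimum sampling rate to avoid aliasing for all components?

The highest frequency component is f_max = 39 kHz.
Nyquist rate = 2 * f_max = 2 * 39 kHz = 78 kHz.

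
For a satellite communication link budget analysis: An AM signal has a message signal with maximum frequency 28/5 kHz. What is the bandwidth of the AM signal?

In AM (double-sideband), the bandwidth is twice the message frequency.
BW = 2 * f_m = 2 * 28/5 kHz = 56/5 kHz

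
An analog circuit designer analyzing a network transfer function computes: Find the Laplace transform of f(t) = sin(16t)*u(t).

Standard pair: sin(wt)*u(t) <-> w/(s^2+w^2)
With w = 16: L{sin(16t)*u(t)} = 16/(s^2+256)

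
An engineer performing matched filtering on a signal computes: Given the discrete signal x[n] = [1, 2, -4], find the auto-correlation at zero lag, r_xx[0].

The auto-correlation at zero lag r_xx[0] equals the signal energy.
r_xx[0] = sum of x[n]^2 = 1^2 + 2^2 + (-4)^2
= 1 + 4 + 16 = 21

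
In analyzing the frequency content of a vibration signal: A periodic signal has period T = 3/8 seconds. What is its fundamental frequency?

The fundamental frequency is the reciprocal of the period.
f = 1/T = 1/(3/8) = 8/3 Hz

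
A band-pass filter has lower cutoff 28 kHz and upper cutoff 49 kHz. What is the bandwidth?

Bandwidth = f_high - f_low
= 49 kHz - 28 kHz = 21 kHz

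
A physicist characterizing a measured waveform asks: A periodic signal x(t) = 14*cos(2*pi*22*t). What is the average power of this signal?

Average power of A*cos(wt) is A^2/2.
P = 14^2 / 2 = 196/2 = 98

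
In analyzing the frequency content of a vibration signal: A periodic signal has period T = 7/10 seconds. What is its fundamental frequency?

The fundamental frequency is the reciprocal of the period.
f = 1/T = 1/(7/10) = 10/7 Hz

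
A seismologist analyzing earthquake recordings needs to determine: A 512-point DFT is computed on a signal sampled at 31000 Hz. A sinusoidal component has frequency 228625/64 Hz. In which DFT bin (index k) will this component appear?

DFT frequency resolution = f_s/N = 31000/512 = 3875/64 Hz
Bin index k = f_signal / resolution = 228625/64 / 3875/64 = 59
The signal frequency 228625/64 Hz falls in DFT bin k = 59.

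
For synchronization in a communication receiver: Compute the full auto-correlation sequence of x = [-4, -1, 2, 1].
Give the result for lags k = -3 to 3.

r_xx[k] = sum_m x[m]*x[m+k], indexed from 0, for k = -3 to 3:
  r_xx[-3] = x[3]*x[0] = -4
  r_xx[-2] = x[2]*x[0] + x[3]*x[1] = -9
  r_xx[-1] = x[1]*x[0] + x[2]*x[1] + x[3]*x[2] = 4
  r_xx[0] = x[0]*x[0] + x[1]*x[1] + x[2]*x[2] + x[3]*x[3] = 22
  r_xx[1] = x[0]*x[1] + x[1]*x[2] + x[2]*x[3] = 4
  r_xx[2] = x[0]*x[2] + x[1]*x[3] = -9
  r_xx[3] = x[0]*x[3] = -4
r_xx = [-4, -9, 4, 22, 4, -9, -4]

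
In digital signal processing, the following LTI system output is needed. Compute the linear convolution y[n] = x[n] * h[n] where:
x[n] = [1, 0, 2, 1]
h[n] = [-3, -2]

y[n] = sum_k x[k]*h[n-k]. Output length = len(x) + len(h) - 1 = 4 + 2 - 1 = 5.
y[0] = 1*-3 = -3
y[1] = 0*-3 + 1*-2 = -2
y[2] = 2*-3 + 0*-2 = -6
y[3] = 1*-3 + 2*-2 = -7
y[4] = 1*-2 = -2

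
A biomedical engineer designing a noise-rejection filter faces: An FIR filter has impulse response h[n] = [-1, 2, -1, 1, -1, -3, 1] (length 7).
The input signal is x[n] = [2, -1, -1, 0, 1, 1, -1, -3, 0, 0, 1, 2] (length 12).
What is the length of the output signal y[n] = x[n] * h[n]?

For linear convolution, the output length is:
len(y) = len(x) + len(h) - 1 = 12 + 7 - 1 = 18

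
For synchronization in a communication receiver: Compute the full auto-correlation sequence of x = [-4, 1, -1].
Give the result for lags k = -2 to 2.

r_xx[k] = sum_m x[m]*x[m+k], indexed from 0, for k = -2 to 2:
  r_xx[-2] = x[2]*x[0] = 4
  r_xx[-1] = x[1]*x[0] + x[2]*x[1] = -5
  r_xx[0] = x[0]*x[0] + x[1]*x[1] + x[2]*x[2] = 18
  r_xx[1] = x[0]*x[1] + x[1]*x[2] = -5
  r_xx[2] = x[0]*x[2] = 4
r_xx = [4, -5, 18, -5, 4]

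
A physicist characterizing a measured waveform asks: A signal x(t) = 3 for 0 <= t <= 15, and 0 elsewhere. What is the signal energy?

Energy = integral of |x(t)|^2 dt over the signal duration
= 3^2 * 15 = 9 * 15 = 135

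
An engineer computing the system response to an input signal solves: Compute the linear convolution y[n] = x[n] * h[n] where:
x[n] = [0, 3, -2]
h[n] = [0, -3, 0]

y[n] = sum_k x[k]*h[n-k]. Output length = len(x) + len(h) - 1 = 3 + 3 - 1 = 5.
y[0] = 0*0 = 0
y[1] = 3*0 + 0*-3 = 0
y[2] = -2*0 + 3*-3 + 0*0 = -9
y[3] = -2*-3 + 3*0 = 6
y[4] = -2*0 = 0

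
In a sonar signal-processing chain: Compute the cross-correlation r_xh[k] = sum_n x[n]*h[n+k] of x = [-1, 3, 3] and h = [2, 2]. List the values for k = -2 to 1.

Both sequences indexed from 0 and zero outside their support.
Lags with overlap: k = -2 to 1.
  r_xh[-2] = x[2]*h[0] = 6
  r_xh[-1] = x[1]*h[0] + x[2]*h[1] = 12
  r_xh[0] = x[0]*h[0] + x[1]*h[1] = 4
  r_xh[1] = x[0]*h[1] = -2
r_xh = [6, 12, 4, -2] (for k = -2, ..., 1)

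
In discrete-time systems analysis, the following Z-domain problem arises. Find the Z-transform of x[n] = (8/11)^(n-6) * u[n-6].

Time-shifting property: if X(z) = Z{x[n]}, then Z{x[n-d]} = z^(-d) * X(z)
X(z) = z/(z - 8/11) for x[n] = (8/11)^n * u[n]
Z{x[n-6]} = z^(-6) * z/(z - 8/11) = z^(-5)/(z - 8/11)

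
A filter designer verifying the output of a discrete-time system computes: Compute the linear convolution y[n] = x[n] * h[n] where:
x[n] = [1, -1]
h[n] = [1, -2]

y[n] = sum_k x[k]*h[n-k]. Output length = len(x) + len(h) - 1 = 2 + 2 - 1 = 3.
y[0] = 1*1 = 1
y[1] = -1*1 + 1*-2 = -3
y[2] = -1*-2 = 2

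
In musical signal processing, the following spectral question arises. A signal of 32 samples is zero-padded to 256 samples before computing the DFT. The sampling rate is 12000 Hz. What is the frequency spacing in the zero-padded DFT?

Original DFT: N = 32, resolution = f_s/N = 12000/32 = 375 Hz
Zero-padded DFT: N = 256, resolution = f_s/N = 12000/256 = 375/8 Hz
Zero-padding interpolates the spectrum (finer frequency grid)
but does NOT improve the true spectral resolution (ability to resolve close frequencies).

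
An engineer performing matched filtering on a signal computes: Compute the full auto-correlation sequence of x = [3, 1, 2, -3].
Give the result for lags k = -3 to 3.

r_xx[k] = sum_m x[m]*x[m+k], indexed from 0, for k = -3 to 3:
  r_xx[-3] = x[3]*x[0] = -9
  r_xx[-2] = x[2]*x[0] + x[3]*x[1] = 3
  r_xx[-1] = x[1]*x[0] + x[2]*x[1] + x[3]*x[2] = -1
  r_xx[0] = x[0]*x[0] + x[1]*x[1] + x[2]*x[2] + x[3]*x[3] = 23
  r_xx[1] = x[0]*x[1] + x[1]*x[2] + x[2]*x[3] = -1
  r_xx[2] = x[0]*x[2] + x[1]*x[3] = 3
  r_xx[3] = x[0]*x[3] = -9
r_xx = [-9, 3, -1, 23, -1, 3, -9]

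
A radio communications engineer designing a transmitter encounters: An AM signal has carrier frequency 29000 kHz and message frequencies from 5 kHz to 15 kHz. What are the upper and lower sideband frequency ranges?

Upper sideband (USB) = fc + [fm_low, fm_high] = 29000 + [5, 15] = [29005, 29015] kHz
Lower sideband (LSB) = fc - [fm_high, fm_low] = 29000 - [15, 5] = [28985, 28995] kHz
Total occupied spectrum: 28985 kHz to 29015 kHz (plus carrier at 29000 kHz)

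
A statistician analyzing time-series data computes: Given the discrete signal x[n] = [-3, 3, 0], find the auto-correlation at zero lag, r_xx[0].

The auto-correlation at zero lag r_xx[0] equals the signal energy.
r_xx[0] = sum of x[n]^2 = (-3)^2 + 3^2 + 0^2
= 9 + 9 + 0 = 18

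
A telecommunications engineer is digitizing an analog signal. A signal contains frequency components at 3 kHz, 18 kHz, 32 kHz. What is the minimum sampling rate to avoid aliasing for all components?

The highest frequency component is f_max = 32 kHz.
Nyquist rate = 2 * f_max = 2 * 32 kHz = 64 kHz.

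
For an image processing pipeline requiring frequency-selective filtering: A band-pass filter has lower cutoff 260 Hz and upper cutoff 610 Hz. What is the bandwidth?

Bandwidth = f_high - f_low
= 610 Hz - 260 Hz = 350 Hz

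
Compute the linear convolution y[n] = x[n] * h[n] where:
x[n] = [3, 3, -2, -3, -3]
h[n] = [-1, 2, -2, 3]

y[n] = sum_k x[k]*h[n-k]. Output length = len(x) + len(h) - 1 = 5 + 4 - 1 = 8.
y[0] = 3*-1 = -3
y[1] = 3*-1 + 3*2 = 3
y[2] = -2*-1 + 3*2 + 3*-2 = 2
y[3] = -3*-1 + -2*2 + 3*-2 + 3*3 = 2
y[4] = -3*-1 + -3*2 + -2*-2 + 3*3 = 10
y[5] = -3*2 + -3*-2 + -2*3 = -6
y[6] = -3*-2 + -3*3 = -3
y[7] = -3*3 = -9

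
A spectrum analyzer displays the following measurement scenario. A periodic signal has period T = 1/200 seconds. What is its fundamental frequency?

The fundamental frequency is the reciprocal of the period.
f = 1/T = 1/(1/200) = 200 Hz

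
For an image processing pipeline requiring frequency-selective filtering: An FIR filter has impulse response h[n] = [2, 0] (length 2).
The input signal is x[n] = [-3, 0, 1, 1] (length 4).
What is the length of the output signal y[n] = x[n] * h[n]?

For linear convolution, the output length is:
len(y) = len(x) + len(h) - 1 = 4 + 2 - 1 = 5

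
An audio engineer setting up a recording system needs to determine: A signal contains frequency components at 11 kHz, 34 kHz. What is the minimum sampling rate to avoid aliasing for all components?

The highest frequency component is f_max = 34 kHz.
Nyquist rate = 2 * f_max = 2 * 34 kHz = 68 kHz.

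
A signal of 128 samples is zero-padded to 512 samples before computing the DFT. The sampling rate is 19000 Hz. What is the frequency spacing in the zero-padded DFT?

Original DFT: N = 128, resolution = f_s/N = 19000/128 = 2375/16 Hz
Zero-padded DFT: N = 512, resolution = f_s/N = 19000/512 = 2375/64 Hz
Zero-padding interpolates the spectrum (finer frequency grid)
but does NOT improve the true spectral resolution (ability to resolve close frequencies).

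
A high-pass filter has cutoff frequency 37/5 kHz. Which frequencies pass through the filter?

A high-pass filter passes all frequencies above the cutoff frequency 37/5 kHz and attenuates lower frequencies.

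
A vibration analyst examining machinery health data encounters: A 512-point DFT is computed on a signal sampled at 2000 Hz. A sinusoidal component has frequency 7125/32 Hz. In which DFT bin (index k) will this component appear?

DFT frequency resolution = f_s/N = 2000/512 = 125/32 Hz
Bin index k = f_signal / resolution = 7125/32 / 125/32 = 57
The signal frequency 7125/32 Hz falls in DFT bin k = 57.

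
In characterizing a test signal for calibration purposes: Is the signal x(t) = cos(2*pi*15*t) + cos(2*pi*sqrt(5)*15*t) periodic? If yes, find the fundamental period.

f1 = 15 Hz, f2 = 15*sqrt(5) Hz
Ratio f2/f1 = sqrt(5), which is irrational.
Since the frequency ratio is irrational, no common period exists.
The signal is not periodic.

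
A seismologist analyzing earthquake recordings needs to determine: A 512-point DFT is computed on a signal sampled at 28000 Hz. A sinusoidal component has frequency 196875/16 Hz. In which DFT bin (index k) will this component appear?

DFT frequency resolution = f_s/N = 28000/512 = 875/16 Hz
Bin index k = f_signal / resolution = 196875/16 / 875/16 = 225
The signal frequency 196875/16 Hz falls in DFT bin k = 225.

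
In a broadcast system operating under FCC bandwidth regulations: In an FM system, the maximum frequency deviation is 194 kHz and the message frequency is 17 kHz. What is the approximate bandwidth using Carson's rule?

Carson's rule: BW = 2*(delta_f + f_m)
= 2*(194 + 17) kHz = 422 kHz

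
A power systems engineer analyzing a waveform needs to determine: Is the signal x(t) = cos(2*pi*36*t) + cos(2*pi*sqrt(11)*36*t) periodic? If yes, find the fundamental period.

f1 = 36 Hz, f2 = 36*sqrt(11) Hz
Ratio f2/f1 = sqrt(11), which is irrational.
Since the frequency ratio is irrational, no common period exists.
The signal is not periodic.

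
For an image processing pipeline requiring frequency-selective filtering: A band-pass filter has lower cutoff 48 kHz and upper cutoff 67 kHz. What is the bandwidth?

Bandwidth = f_high - f_low
= 67 kHz - 48 kHz = 19 kHz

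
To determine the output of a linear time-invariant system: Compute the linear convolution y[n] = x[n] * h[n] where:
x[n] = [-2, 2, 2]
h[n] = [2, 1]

y[n] = sum_k x[k]*h[n-k]. Output length = len(x) + len(h) - 1 = 3 + 2 - 1 = 4.
y[0] = -2*2 = -4
y[1] = 2*2 + -2*1 = 2
y[2] = 2*2 + 2*1 = 6
y[3] = 2*1 = 2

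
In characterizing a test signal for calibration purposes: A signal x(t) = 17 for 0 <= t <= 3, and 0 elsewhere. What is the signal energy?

Energy = integral of |x(t)|^2 dt over the signal duration
= 17^2 * 3 = 289 * 3 = 867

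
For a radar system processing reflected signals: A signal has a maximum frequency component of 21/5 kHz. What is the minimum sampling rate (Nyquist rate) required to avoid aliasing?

By the Nyquist-Shannon sampling theorem,
the minimum sampling rate (Nyquist rate) must be at least 2 * f_max.
Nyquist rate = 2 * 21/5 kHz = 42/5 kHz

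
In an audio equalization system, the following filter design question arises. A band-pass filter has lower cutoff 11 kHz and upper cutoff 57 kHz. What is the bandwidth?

Bandwidth = f_high - f_low
= 57 kHz - 11 kHz = 46 kHz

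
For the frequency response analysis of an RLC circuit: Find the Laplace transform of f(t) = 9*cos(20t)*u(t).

Standard pair: cos(wt)*u(t) <-> s/(s^2+w^2)
With w = 20: L{9*cos(20t)*u(t)} = 9s/(s^2+400)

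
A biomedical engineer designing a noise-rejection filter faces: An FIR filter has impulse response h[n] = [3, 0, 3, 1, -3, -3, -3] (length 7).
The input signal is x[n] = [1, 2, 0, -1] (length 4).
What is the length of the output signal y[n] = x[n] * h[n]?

For linear convolution, the output length is:
len(y) = len(x) + len(h) - 1 = 4 + 7 - 1 = 10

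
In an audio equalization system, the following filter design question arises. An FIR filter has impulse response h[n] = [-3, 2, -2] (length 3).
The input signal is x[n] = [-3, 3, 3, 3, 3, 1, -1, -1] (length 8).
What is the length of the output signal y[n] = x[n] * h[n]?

For linear convolution, the output length is:
len(y) = len(x) + len(h) - 1 = 8 + 3 - 1 = 10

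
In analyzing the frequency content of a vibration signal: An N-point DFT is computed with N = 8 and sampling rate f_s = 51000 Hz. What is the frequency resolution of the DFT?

DFT frequency resolution = f_s / N
= 51000 / 8 = 6375 Hz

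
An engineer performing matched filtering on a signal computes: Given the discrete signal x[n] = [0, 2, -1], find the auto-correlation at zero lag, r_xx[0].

The auto-correlation at zero lag r_xx[0] equals the signal energy.
r_xx[0] = sum of x[n]^2 = 0^2 + 2^2 + (-1)^2
= 0 + 4 + 1 = 5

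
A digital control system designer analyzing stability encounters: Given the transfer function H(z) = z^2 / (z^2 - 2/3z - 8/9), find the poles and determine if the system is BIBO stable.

Poles are roots of the denominator: z^2 - 2/3z - 8/9 = 0.
Quadratic formula: z = [-(-2/3) +/- sqrt((-2/3)^2 - 4*(-8/9))] / 2
Discriminant = 4/9 + 32/9 = 4; sqrt = 2.
z = (2/3 +/- 2) / 2 => z = 4/3 or z = -2/3.
|p1| = 4/3, |p2| = 2/3.
For BIBO stability, all poles must lie inside the unit circle (|p| < 1).
System is UNSTABLE since at least one |p| >= 1.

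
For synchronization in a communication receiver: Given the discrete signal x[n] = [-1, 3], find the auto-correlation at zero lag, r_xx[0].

The auto-correlation at zero lag r_xx[0] equals the signal energy.
r_xx[0] = sum of x[n]^2 = (-1)^2 + 3^2
= 1 + 9 = 10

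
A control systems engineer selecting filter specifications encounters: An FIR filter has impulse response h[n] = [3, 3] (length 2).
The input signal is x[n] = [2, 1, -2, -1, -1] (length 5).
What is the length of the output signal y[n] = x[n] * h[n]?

For linear convolution, the output length is:
len(y) = len(x) + len(h) - 1 = 5 + 2 - 1 = 6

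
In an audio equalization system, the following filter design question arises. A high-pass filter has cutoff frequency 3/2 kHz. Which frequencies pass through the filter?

A high-pass filter passes all frequencies above the cutoff frequency 3/2 kHz and attenuates lower frequencies.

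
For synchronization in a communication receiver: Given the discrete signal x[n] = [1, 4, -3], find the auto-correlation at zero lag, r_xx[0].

The auto-correlation at zero lag r_xx[0] equals the signal energy.
r_xx[0] = sum of x[n]^2 = 1^2 + 4^2 + (-3)^2
= 1 + 16 + 9 = 26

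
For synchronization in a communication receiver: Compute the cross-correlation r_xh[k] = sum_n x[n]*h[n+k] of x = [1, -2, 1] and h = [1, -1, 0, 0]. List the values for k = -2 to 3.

Both sequences indexed from 0 and zero outside their support.
Lags with overlap: k = -2 to 3.
  r_xh[-2] = x[2]*h[0] = 1
  r_xh[-1] = x[1]*h[0] + x[2]*h[1] = -3
  r_xh[0] = x[0]*h[0] + x[1]*h[1] + x[2]*h[2] = 3
  r_xh[1] = x[0]*h[1] + x[1]*h[2] + x[2]*h[3] = -1
  r_xh[2] = x[0]*h[2] + x[1]*h[3] = 0
  r_xh[3] = x[0]*h[3] = 0
r_xh = [1, -3, 3, -1, 0, 0] (for k = -2, ..., 3)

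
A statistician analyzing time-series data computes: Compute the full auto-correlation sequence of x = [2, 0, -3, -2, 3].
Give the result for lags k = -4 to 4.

r_xx[k] = sum_m x[m]*x[m+k], indexed from 0, for k = -4 to 4:
  r_xx[-4] = x[4]*x[0] = 6
  r_xx[-3] = x[3]*x[0] + x[4]*x[1] = -4
  r_xx[-2] = x[2]*x[0] + x[3]*x[1] + x[4]*x[2] = -15
  r_xx[-1] = x[1]*x[0] + x[2]*x[1] + x[3]*x[2] + x[4]*x[3] = 0
  r_xx[0] = x[0]*x[0] + x[1]*x[1] + x[2]*x[2] + x[3]*x[3] + x[4]*x[4] = 26
  r_xx[1] = x[0]*x[1] + x[1]*x[2] + x[2]*x[3] + x[3]*x[4] = 0
  r_xx[2] = x[0]*x[2] + x[1]*x[3] + x[2]*x[4] = -15
  r_xx[3] = x[0]*x[3] + x[1]*x[4] = -4
  r_xx[4] = x[0]*x[4] = 6
r_xx = [6, -4, -15, 0, 26, 0, -15, -4, 6]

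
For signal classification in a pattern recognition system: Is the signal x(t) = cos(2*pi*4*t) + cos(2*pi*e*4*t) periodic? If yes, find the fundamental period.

f1 = 4 Hz, f2 = 4*e Hz
Ratio f2/f1 = e, which is irrational.
Since the frequency ratio is irrational, no common period exists.
The signal is not periodic.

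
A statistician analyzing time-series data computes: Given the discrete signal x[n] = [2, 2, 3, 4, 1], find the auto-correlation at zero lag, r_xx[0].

The auto-correlation at zero lag r_xx[0] equals the signal energy.
r_xx[0] = sum of x[n]^2 = 2^2 + 2^2 + 3^2 + 4^2 + 1^2
= 4 + 4 + 9 + 16 + 1 = 34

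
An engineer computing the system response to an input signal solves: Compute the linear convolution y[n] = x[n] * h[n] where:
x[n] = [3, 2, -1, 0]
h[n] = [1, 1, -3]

y[n] = sum_k x[k]*h[n-k]. Output length = len(x) + len(h) - 1 = 4 + 3 - 1 = 6.
y[0] = 3*1 = 3
y[1] = 2*1 + 3*1 = 5
y[2] = -1*1 + 2*1 + 3*-3 = -8
y[3] = 0*1 + -1*1 + 2*-3 = -7
y[4] = 0*1 + -1*-3 = 3
y[5] = 0*-3 = 0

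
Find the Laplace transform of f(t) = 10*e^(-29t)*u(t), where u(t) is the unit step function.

Standard Laplace transform pair:
e^(-at)*u(t) <-> 1/(s+a)
With a = 29: L{10*e^(-29t)*u(t)} = 10/(s+29), ROC: Re(s) > -29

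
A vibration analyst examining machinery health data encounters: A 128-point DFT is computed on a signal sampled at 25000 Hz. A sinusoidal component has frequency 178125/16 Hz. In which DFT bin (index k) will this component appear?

DFT frequency resolution = f_s/N = 25000/128 = 3125/16 Hz
Bin index k = f_signal / resolution = 178125/16 / 3125/16 = 57
The signal frequency 178125/16 Hz falls in DFT bin k = 57.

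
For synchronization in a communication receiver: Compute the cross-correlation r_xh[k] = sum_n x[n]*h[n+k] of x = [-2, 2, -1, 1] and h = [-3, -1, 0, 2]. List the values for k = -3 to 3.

Both sequences indexed from 0 and zero outside their support.
Lags with overlap: k = -3 to 3.
  r_xh[-3] = x[3]*h[0] = -3
  r_xh[-2] = x[2]*h[0] + x[3]*h[1] = 2
  r_xh[-1] = x[1]*h[0] + x[2]*h[1] + x[3]*h[2] = -5
  r_xh[0] = x[0]*h[0] + x[1]*h[1] + x[2]*h[2] + x[3]*h[3] = 6
  r_xh[1] = x[0]*h[1] + x[1]*h[2] + x[2]*h[3] = 0
  r_xh[2] = x[0]*h[2] + x[1]*h[3] = 4
  r_xh[3] = x[0]*h[3] = -4
r_xh = [-3, 2, -5, 6, 0, 4, -4] (for k = -3, ..., 3)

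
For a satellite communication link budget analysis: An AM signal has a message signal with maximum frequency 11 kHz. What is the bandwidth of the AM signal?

In AM (double-sideband), the bandwidth is twice the message frequency.
BW = 2 * f_m = 2 * 11 kHz = 22 kHz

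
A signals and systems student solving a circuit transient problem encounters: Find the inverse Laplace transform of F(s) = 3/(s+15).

Standard pair: k/(s+a) <-> k*e^(-at)*u(t)
With k=3, a=15: f(t) = 3*e^(-15t)*u(t)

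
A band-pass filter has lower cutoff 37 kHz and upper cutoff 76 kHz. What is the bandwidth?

Bandwidth = f_high - f_low
= 76 kHz - 37 kHz = 39 kHz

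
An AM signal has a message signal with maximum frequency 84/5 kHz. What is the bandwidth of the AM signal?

In AM (double-sideband), the bandwidth is twice the message frequency.
BW = 2 * f_m = 2 * 84/5 kHz = 168/5 kHz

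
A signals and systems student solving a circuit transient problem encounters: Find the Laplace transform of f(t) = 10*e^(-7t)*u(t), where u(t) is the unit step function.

Standard Laplace transform pair:
e^(-at)*u(t) <-> 1/(s+a)
With a = 7: L{10*e^(-7t)*u(t)} = 10/(s+7), ROC: Re(s) > -7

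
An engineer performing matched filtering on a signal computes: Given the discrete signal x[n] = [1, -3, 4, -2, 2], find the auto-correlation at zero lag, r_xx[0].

The auto-correlation at zero lag r_xx[0] equals the signal energy.
r_xx[0] = sum of x[n]^2 = 1^2 + (-3)^2 + 4^2 + (-2)^2 + 2^2
= 1 + 9 + 16 + 4 + 4 = 34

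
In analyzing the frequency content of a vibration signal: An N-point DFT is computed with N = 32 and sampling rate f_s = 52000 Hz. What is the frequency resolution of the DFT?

DFT frequency resolution = f_s / N
= 52000 / 32 = 1625 Hz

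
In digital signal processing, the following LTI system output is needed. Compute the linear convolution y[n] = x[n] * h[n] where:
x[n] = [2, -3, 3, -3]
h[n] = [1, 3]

y[n] = sum_k x[k]*h[n-k]. Output length = len(x) + len(h) - 1 = 4 + 2 - 1 = 5.
y[0] = 2*1 = 2
y[1] = -3*1 + 2*3 = 3
y[2] = 3*1 + -3*3 = -6
y[3] = -3*1 + 3*3 = 6
y[4] = -3*3 = -9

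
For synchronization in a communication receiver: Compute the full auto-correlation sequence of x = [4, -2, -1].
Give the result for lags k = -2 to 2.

r_xx[k] = sum_m x[m]*x[m+k], indexed from 0, for k = -2 to 2:
  r_xx[-2] = x[2]*x[0] = -4
  r_xx[-1] = x[1]*x[0] + x[2]*x[1] = -6
  r_xx[0] = x[0]*x[0] + x[1]*x[1] + x[2]*x[2] = 21
  r_xx[1] = x[0]*x[1] + x[1]*x[2] = -6
  r_xx[2] = x[0]*x[2] = -4
r_xx = [-4, -6, 21, -6, -4]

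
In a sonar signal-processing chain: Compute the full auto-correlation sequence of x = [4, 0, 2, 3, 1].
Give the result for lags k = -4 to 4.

r_xx[k] = sum_m x[m]*x[m+k], indexed from 0, for k = -4 to 4:
  r_xx[-4] = x[4]*x[0] = 4
  r_xx[-3] = x[3]*x[0] + x[4]*x[1] = 12
  r_xx[-2] = x[2]*x[0] + x[3]*x[1] + x[4]*x[2] = 10
  r_xx[-1] = x[1]*x[0] + x[2]*x[1] + x[3]*x[2] + x[4]*x[3] = 9
  r_xx[0] = x[0]*x[0] + x[1]*x[1] + x[2]*x[2] + x[3]*x[3] + x[4]*x[4] = 30
  r_xx[1] = x[0]*x[1] + x[1]*x[2] + x[2]*x[3] + x[3]*x[4] = 9
  r_xx[2] = x[0]*x[2] + x[1]*x[3] + x[2]*x[4] = 10
  r_xx[3] = x[0]*x[3] + x[1]*x[4] = 12
  r_xx[4] = x[0]*x[4] = 4
r_xx = [4, 12, 10, 9, 30, 9, 10, 12, 4]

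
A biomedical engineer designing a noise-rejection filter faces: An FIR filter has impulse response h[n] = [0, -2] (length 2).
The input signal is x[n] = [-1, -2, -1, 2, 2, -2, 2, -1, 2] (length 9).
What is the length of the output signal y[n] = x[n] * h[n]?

For linear convolution, the output length is:
len(y) = len(x) + len(h) - 1 = 9 + 2 - 1 = 10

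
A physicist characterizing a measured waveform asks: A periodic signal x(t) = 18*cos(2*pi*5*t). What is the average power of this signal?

Average power of A*cos(wt) is A^2/2.
P = 18^2 / 2 = 324/2 = 162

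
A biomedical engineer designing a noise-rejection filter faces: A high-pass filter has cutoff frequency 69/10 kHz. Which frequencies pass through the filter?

A high-pass filter passes all frequencies above the cutoff frequency 69/10 kHz and attenuates lower frequencies.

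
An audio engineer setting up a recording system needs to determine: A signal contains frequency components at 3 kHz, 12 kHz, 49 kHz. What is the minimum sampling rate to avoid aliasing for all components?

The highest frequency component is f_max = 49 kHz.
Nyquist rate = 2 * f_max = 2 * 49 kHz = 98 kHz.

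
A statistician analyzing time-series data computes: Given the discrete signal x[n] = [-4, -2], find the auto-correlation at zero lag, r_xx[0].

The auto-correlation at zero lag r_xx[0] equals the signal energy.
r_xx[0] = sum of x[n]^2 = (-4)^2 + (-2)^2
= 16 + 4 = 20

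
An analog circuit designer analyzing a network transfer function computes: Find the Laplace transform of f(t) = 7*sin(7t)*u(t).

Standard pair: sin(wt)*u(t) <-> w/(s^2+w^2)
With w = 7: L{7*sin(7t)*u(t)} = 49/(s^2+49)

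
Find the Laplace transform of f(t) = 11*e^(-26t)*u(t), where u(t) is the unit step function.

Standard Laplace transform pair:
e^(-at)*u(t) <-> 1/(s+a)
With a = 26: L{11*e^(-26t)*u(t)} = 11/(s+26), ROC: Re(s) > -26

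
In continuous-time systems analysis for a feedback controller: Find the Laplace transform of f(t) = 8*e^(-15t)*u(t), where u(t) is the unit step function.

Standard Laplace transform pair:
e^(-at)*u(t) <-> 1/(s+a)
With a = 15: L{8*e^(-15t)*u(t)} = 8/(s+15), ROC: Re(s) > -15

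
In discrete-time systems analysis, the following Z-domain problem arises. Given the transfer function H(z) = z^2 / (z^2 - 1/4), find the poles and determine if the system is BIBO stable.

Poles are roots of the denominator: z^2 - 1/4 = 0.
Quadratic formula: z = [-(0) +/- sqrt((0)^2 - 4*(-1/4))] / 2
Discriminant = 0 + 1 = 1; sqrt = 1.
z = (0 +/- 1) / 2 => z = 1/2 or z = -1/2.
|p1| = 1/2, |p2| = 1/2.
For BIBO stability, all poles must lie inside the unit circle (|p| < 1).
System is STABLE since both |p| < 1.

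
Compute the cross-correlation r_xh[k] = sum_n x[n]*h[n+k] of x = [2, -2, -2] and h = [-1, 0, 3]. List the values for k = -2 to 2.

Both sequences indexed from 0 and zero outside their support.
Lags with overlap: k = -2 to 2.
  r_xh[-2] = x[2]*h[0] = 2
  r_xh[-1] = x[1]*h[0] + x[2]*h[1] = 2
  r_xh[0] = x[0]*h[0] + x[1]*h[1] + x[2]*h[2] = -8
  r_xh[1] = x[0]*h[1] + x[1]*h[2] = -6
  r_xh[2] = x[0]*h[2] = 6
r_xh = [2, 2, -8, -6, 6] (for k = -2, ..., 2)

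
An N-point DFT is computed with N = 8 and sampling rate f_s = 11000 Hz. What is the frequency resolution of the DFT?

DFT frequency resolution = f_s / N
= 11000 / 8 = 1375 Hz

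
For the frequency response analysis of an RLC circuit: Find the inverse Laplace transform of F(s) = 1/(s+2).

Standard pair: k/(s+a) <-> k*e^(-at)*u(t)
With k=1, a=2: f(t) = e^(-2t)*u(t)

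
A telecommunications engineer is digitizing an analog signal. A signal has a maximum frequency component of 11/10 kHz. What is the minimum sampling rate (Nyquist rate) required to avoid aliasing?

By the Nyquist-Shannon sampling theorem,
the minimum sampling rate (Nyquist rate) must be at least 2 * f_max.
Nyquist rate = 2 * 11/10 kHz = 11/5 kHz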